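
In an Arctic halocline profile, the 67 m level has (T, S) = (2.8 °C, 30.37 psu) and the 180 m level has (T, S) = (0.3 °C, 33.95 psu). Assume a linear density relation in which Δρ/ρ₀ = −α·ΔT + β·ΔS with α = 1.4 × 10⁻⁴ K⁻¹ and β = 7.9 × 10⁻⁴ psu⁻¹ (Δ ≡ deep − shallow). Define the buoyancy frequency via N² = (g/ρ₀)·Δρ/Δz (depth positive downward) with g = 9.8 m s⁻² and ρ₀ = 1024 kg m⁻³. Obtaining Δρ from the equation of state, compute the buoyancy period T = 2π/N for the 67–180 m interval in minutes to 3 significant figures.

ΔT = -2.5 K, ΔS = +3.58 psu (deep − shallow).
Δρ/ρ₀ = −αΔT + βΔS = 3.50 × 10⁻⁴ + 2.8282 × 10⁻³ = 3.1782 × 10⁻³, so Δρ ≈ 3.254 kg m⁻³.
N² = (g/ρ₀)·Δρ/Δz = g·(Δρ/ρ₀)/Δz = 9.8 × 3.1782 × 10⁻³ / 113 = 2.7563 × 10⁻⁴ s⁻².
N = √(2.7563 × 10⁻⁴) = 0.016602 rad s⁻¹ → T = 2π/N = 378.46 s = 6.3077 min ≈ 6.31 min.

6.31 min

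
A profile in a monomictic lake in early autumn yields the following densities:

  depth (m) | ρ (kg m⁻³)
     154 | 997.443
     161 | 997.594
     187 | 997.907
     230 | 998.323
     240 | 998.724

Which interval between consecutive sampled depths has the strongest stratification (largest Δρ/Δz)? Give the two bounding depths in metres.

230–240 m

Compute the density gradient over each adjacent pair:
  154–161 m: Δρ/Δz = 0.151/7 = 0.022 kg m⁻⁴
  161–187 m: Δρ/Δz = 0.313/26 = 0.012 kg m⁻⁴
  187–230 m: Δρ/Δz = 0.416/43 = 9.7 × 10⁻³ kg m⁻⁴
  230–240 m: Δρ/Δz = 0.401/10 = 0.040 kg m⁻⁴
The largest gradient is in the 230–240 m interval — the pycnocline.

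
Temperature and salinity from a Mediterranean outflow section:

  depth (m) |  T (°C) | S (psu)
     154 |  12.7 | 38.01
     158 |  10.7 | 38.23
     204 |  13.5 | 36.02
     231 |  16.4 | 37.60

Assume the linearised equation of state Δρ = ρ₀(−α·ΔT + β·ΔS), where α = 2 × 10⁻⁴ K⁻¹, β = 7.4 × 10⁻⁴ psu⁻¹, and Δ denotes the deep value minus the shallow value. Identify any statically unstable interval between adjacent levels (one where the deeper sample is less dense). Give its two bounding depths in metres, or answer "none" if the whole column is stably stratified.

158–204 m

Evaluate Δρ/ρ₀ = −αΔT + βΔS across each adjacent pair:
  154–158 m: −αΔT+βΔS = −(2 × 10⁻⁴)(-2.0)+(7.4 × 10⁻⁴)(+0.22) = 5.6 × 10⁻⁴ → stable
  158–204 m: −αΔT+βΔS = −(2 × 10⁻⁴)(+2.8)+(7.4 × 10⁻⁴)(-2.21) = -2.2 × 10⁻³ → UNSTABLE
  204–231 m: −αΔT+βΔS = −(2 × 10⁻⁴)(+2.9)+(7.4 × 10⁻⁴)(+1.58) = 5.9 × 10⁻⁴ → stable
The 158–204 m interval has Δρ < 0: lighter water underlies denser water.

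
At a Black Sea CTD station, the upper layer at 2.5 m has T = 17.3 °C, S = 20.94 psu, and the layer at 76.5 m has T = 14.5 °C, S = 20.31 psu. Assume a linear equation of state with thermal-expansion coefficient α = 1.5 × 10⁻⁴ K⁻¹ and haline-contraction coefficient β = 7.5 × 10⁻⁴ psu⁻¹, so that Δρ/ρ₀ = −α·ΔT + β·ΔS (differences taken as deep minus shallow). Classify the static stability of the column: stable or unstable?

ΔT = 14.5 − 17.3 = -2.8 K and ΔS = 20.31 − 20.94 = -0.63 psu (deep − shallow).
−αΔT = 4.20 × 10⁻⁴; βΔS = -4.725 × 10⁻⁴; sum Δρ/ρ₀ = -5.25 × 10⁻⁵.
Δρ/ρ₀ < 0, so Δρ < 0: deeper water is lighter → statically unstable; the column would overturn.

unstable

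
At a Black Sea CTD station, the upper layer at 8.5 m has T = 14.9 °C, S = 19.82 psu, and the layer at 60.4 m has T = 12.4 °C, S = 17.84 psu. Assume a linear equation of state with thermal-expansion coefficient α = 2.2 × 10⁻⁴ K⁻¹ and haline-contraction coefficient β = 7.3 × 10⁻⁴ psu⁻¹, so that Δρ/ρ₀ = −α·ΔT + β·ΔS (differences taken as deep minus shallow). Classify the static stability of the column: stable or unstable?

ΔT = 12.4 − 14.9 = -2.5 K and ΔS = 17.84 − 19.82 = -1.98 psu (deep − shallow).
−αΔT = 5.50 × 10⁻⁴; βΔS = -1.4454 × 10⁻³; sum Δρ/ρ₀ = -8.954 × 10⁻⁴.
Δρ/ρ₀ < 0, so Δρ < 0: deeper water is lighter → statically unstable; the column would overturn.

unstable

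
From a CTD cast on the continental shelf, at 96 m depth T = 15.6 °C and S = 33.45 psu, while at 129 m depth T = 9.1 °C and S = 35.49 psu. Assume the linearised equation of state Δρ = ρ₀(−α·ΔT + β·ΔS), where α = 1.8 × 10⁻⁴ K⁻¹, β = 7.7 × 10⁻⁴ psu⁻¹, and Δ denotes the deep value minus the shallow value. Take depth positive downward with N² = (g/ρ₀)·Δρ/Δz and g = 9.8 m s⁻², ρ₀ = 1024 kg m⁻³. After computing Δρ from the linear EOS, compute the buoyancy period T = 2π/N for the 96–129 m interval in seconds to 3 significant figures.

ΔT = -6.5 K, ΔS = +2.04 psu (deep − shallow).
Δρ/ρ₀ = −αΔT + βΔS = 1.17 × 10⁻³ + 1.5708 × 10⁻³ = 2.7408 × 10⁻³, so Δρ ≈ 2.807 kg m⁻³.
N² = (g/ρ₀)·Δρ/Δz = g·(Δρ/ρ₀)/Δz = 9.8 × 2.7408 × 10⁻³ / 33 = 8.1393 × 10⁻⁴ s⁻².
N = √(8.1393 × 10⁻⁴) = 0.028529 rad s⁻¹ → T = 2π/N = 220.24 s ≈ 220 s.

220 s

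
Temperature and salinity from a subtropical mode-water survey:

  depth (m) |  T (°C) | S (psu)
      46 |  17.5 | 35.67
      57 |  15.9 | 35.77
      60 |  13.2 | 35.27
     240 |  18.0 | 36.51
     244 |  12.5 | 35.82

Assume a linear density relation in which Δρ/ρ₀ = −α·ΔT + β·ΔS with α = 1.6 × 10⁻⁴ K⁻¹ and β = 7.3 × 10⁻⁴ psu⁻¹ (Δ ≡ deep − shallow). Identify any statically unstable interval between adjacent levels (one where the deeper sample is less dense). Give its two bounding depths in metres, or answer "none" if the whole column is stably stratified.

Evaluate Δρ/ρ₀ = −αΔT + βΔS across each adjacent pair:
  46–57 m: −αΔT+βΔS = −(1.6 × 10⁻⁴)(-1.6)+(7.3 × 10⁻⁴)(+0.10) = 3.3 × 10⁻⁴ → stable
  57–60 m: −αΔT+βΔS = −(1.6 × 10⁻⁴)(-2.7)+(7.3 × 10⁻⁴)(-0.50) = 6.7 × 10⁻⁵ → stable
  60–240 m: −αΔT+βΔS = −(1.6 × 10⁻⁴)(+4.8)+(7.3 × 10⁻⁴)(+1.24) = 1.4 × 10⁻⁴ → stable
  240–244 m: −αΔT+βΔS = −(1.6 × 10⁻⁴)(-5.5)+(7.3 × 10⁻⁴)(-0.69) = 3.8 × 10⁻⁴ → stable
Every interval has Δρ > 0: the column is stably stratified throughout.

none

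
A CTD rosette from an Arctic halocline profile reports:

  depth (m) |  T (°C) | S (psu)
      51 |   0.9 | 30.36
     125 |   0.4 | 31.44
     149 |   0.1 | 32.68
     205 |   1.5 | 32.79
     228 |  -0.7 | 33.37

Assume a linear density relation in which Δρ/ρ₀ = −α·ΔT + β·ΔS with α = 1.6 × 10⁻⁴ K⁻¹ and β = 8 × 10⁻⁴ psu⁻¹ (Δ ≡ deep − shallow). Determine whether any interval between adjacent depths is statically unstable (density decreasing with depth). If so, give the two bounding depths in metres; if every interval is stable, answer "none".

149–205 m

Evaluate Δρ/ρ₀ = −αΔT + βΔS across each adjacent pair:
  51–125 m: −αΔT+βΔS = −(1.6 × 10⁻⁴)(-0.5)+(8 × 10⁻⁴)(+1.08) = 9.4 × 10⁻⁴ → stable
  125–149 m: −αΔT+βΔS = −(1.6 × 10⁻⁴)(-0.3)+(8 × 10⁻⁴)(+1.24) = 1.0 × 10⁻³ → stable
  149–205 m: −αΔT+βΔS = −(1.6 × 10⁻⁴)(+1.4)+(8 × 10⁻⁴)(+0.11) = -1.4 × 10⁻⁴ → UNSTABLE
  205–228 m: −αΔT+βΔS = −(1.6 × 10⁻⁴)(-2.2)+(8 × 10⁻⁴)(+0.58) = 8.2 × 10⁻⁴ → stable
The 149–205 m interval has Δρ < 0: lighter water underlies denser water.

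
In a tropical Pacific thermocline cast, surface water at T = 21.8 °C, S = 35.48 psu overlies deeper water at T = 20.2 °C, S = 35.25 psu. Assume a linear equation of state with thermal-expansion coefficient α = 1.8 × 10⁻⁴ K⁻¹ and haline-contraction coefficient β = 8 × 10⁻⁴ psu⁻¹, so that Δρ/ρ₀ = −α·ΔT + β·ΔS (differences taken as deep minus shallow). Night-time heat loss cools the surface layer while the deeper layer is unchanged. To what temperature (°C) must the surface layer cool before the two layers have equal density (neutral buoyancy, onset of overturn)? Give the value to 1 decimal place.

Neutral buoyancy requires Δρ = 0, i.e. −α(T_deep − T_surf′) + β(S_deep − S_surf) = 0.
T_surf′ = T_deep − (β/α)·ΔS = 20.2 − (8 × 10⁻⁴/1.8 × 10⁻⁴)·(-0.23) = 21.222 °C.
Cooling required: 21.8 − (21.222) = 0.578 °C.

21.2 °C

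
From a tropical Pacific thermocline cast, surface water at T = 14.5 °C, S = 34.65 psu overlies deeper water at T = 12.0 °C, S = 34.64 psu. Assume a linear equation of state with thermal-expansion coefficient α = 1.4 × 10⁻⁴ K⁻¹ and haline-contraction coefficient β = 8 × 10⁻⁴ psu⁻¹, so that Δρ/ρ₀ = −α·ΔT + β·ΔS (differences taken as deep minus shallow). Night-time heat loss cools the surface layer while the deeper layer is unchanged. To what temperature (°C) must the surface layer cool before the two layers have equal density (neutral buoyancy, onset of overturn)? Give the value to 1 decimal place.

12.1 °C

Neutral buoyancy requires Δρ = 0, i.e. −α(T_deep − T_surf′) + β(S_deep − S_surf) = 0.
T_surf′ = T_deep − (β/α)·ΔS = 12.0 − (8 × 10⁻⁴/1.4 × 10⁻⁴)·(-0.01) = 12.057 °C.
Cooling required: 14.5 − (12.057) = 2.443 °C.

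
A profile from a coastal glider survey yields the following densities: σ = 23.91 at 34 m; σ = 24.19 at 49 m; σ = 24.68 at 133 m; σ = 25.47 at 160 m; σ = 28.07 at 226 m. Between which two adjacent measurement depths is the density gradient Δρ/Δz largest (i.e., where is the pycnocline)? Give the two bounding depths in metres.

160–226 m

Compute the density gradient over each adjacent pair:
  34–49 m: Δρ/Δz = 0.28/15 = 0.019 kg m⁻⁴
  49–133 m: Δρ/Δz = 0.49/84 = 5.8 × 10⁻³ kg m⁻⁴
  133–160 m: Δρ/Δz = 0.79/27 = 0.029 kg m⁻⁴
  160–226 m: Δρ/Δz = 2.60/66 = 0.039 kg m⁻⁴
The largest gradient is in the 160–226 m interval — the pycnocline.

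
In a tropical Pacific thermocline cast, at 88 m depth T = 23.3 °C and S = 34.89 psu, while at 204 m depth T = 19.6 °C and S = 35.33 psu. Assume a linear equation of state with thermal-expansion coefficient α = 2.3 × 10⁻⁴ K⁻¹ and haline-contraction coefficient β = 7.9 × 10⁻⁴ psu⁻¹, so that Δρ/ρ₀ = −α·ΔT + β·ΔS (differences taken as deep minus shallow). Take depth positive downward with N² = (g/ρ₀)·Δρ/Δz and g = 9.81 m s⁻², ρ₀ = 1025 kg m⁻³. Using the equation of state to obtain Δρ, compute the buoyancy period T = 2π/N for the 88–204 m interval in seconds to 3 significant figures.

624 s

ΔT = -3.7 K, ΔS = +0.44 psu (deep − shallow).
Δρ/ρ₀ = −αΔT + βΔS = 8.51 × 10⁻⁴ + 3.476 × 10⁻⁴ = 1.1986 × 10⁻³, so Δρ ≈ 1.229 kg m⁻³.
N² = (g/ρ₀)·Δρ/Δz = g·(Δρ/ρ₀)/Δz = 9.81 × 1.1986 × 10⁻³ / 116 = 1.0136 × 10⁻⁴ s⁻².
N = √(1.0136 × 10⁻⁴) = 0.010068 rad s⁻¹ → T = 2π/N = 624.07 s ≈ 624 s.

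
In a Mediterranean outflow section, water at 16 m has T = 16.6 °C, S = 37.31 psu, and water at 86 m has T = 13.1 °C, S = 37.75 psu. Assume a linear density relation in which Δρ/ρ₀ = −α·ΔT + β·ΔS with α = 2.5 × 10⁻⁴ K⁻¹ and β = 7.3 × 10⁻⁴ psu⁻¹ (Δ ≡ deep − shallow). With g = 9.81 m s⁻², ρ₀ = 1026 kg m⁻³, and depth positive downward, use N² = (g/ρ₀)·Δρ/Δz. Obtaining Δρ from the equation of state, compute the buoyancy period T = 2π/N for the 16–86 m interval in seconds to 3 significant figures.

485 s

ΔT = -3.5 K, ΔS = +0.44 psu (deep − shallow).
Δρ/ρ₀ = −αΔT + βΔS = 8.75 × 10⁻⁴ + 3.212 × 10⁻⁴ = 1.1962 × 10⁻³, so Δρ ≈ 1.227 kg m⁻³.
N² = (g/ρ₀)·Δρ/Δz = g·(Δρ/ρ₀)/Δz = 9.81 × 1.1962 × 10⁻³ / 70 = 1.6764 × 10⁻⁴ s⁻².
N = √(1.6764 × 10⁻⁴) = 0.012948 rad s⁻¹ → T = 2π/N = 485.26 s ≈ 485 s.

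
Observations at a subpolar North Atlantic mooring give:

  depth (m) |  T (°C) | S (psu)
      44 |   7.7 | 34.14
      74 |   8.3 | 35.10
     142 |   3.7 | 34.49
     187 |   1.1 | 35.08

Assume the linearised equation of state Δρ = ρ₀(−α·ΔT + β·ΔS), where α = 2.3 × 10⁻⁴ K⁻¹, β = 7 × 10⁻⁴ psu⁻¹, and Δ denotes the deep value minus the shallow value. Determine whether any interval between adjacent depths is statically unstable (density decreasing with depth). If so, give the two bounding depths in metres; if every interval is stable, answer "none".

Evaluate Δρ/ρ₀ = −αΔT + βΔS across each adjacent pair:
  44–74 m: −αΔT+βΔS = −(2.3 × 10⁻⁴)(+0.6)+(7 × 10⁻⁴)(+0.96) = 5.3 × 10⁻⁴ → stable
  74–142 m: −αΔT+βΔS = −(2.3 × 10⁻⁴)(-4.6)+(7 × 10⁻⁴)(-0.61) = 6.3 × 10⁻⁴ → stable
  142–187 m: −αΔT+βΔS = −(2.3 × 10⁻⁴)(-2.6)+(7 × 10⁻⁴)(+0.59) = 1.0 × 10⁻³ → stable
Every interval has Δρ > 0: the column is stably stratified throughout.

none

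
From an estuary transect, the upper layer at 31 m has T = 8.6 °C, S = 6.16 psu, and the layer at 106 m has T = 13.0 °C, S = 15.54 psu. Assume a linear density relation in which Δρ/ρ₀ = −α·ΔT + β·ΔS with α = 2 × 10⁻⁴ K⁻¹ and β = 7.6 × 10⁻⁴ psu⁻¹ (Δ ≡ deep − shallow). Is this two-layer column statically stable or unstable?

stable

ΔT = 13.0 − 8.6 = +4.4 K and ΔS = 15.54 − 6.16 = +9.38 psu (deep − shallow).
−αΔT = -8.80 × 10⁻⁴; βΔS = 7.1288 × 10⁻³; sum Δρ/ρ₀ = 6.2488 × 10⁻³.
Δρ/ρ₀ > 0, so Δρ > 0: deeper water is denser → statically stable.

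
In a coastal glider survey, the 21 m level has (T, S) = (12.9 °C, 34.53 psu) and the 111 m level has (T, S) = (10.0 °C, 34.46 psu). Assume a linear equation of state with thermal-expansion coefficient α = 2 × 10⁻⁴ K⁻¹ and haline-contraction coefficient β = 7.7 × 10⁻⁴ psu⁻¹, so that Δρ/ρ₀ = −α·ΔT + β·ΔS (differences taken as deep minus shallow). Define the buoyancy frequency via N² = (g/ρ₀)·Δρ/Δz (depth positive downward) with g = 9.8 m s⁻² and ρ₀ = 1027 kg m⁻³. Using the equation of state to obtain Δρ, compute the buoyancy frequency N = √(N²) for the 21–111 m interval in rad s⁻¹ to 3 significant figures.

7.57 × 10⁻³ rad s⁻¹

ΔT = -2.9 K, ΔS = -0.07 psu (deep − shallow).
Δρ/ρ₀ = −αΔT + βΔS = 5.80 × 10⁻⁴ − 5.39 × 10⁻⁵ = 5.261 × 10⁻⁴, so Δρ ≈ 0.5403 kg m⁻³.
N² = (g/ρ₀)·Δρ/Δz = g·(Δρ/ρ₀)/Δz = 9.8 × 5.261 × 10⁻⁴ / 90 = 5.7286 × 10⁻⁵ s⁻².
N = √(5.7286 × 10⁻⁵) = 7.5688 × 10⁻³ rad s⁻¹ ≈ 7.57 × 10⁻³ rad s⁻¹.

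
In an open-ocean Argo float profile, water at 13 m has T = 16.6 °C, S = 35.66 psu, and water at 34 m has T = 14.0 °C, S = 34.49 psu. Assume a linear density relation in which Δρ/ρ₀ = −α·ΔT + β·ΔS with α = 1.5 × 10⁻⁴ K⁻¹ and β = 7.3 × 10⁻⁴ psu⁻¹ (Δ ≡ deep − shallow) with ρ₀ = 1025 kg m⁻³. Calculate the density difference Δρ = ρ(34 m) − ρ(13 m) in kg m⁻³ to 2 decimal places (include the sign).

-0.48 kg m⁻³

ΔT = -2.6 K, ΔS = -1.17 psu (deep − shallow).
Δρ/ρ₀ = −(1.5 × 10⁻⁴)(-2.6) + (7.3 × 10⁻⁴)(-1.17) = -4.641 × 10⁻⁴.
Δρ = 1025 × (-4.641 × 10⁻⁴) = -0.48 kg m⁻³.
Negative Δρ: lighter below, statically unstable.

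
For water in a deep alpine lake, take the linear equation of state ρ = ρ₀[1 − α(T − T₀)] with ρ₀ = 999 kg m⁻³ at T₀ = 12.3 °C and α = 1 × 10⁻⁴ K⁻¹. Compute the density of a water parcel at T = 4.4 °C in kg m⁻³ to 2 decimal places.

999.79 kg m⁻³

T − T₀ = -7.9 K.
Bracket = 1 − α·(-7.9) = 1 + (7.90 × 10⁻⁴) = 1.0007900.
ρ = 999 × 1.0007900 = 999.79 kg m⁻³.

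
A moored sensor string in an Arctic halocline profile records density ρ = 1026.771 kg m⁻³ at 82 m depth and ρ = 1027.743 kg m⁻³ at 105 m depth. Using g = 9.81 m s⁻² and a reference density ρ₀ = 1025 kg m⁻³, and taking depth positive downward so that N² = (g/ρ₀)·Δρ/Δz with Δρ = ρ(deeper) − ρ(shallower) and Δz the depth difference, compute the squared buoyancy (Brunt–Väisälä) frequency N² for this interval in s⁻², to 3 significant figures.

4.04 × 10⁻⁴ s⁻²

Δρ = 1027.743 − 1026.771 = 0.972 kg m⁻³ over Δz = 105 − 82 = 23 m.
N² = (9.81/1025) × (0.972/23) = 4.0447 × 10⁻⁴ s⁻² ≈ 4.04 × 10⁻⁴ s⁻².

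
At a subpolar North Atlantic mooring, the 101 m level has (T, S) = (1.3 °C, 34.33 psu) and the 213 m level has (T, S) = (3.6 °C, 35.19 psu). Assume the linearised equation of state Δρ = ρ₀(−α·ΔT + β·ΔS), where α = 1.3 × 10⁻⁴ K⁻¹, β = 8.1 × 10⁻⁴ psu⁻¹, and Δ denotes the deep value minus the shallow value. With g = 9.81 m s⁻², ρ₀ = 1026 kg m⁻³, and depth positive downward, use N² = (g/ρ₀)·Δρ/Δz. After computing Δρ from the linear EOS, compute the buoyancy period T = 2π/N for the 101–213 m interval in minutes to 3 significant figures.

ΔT = +2.3 K, ΔS = +0.86 psu (deep − shallow).
Δρ/ρ₀ = −αΔT + βΔS = -2.99 × 10⁻⁴ + 6.966 × 10⁻⁴ = 3.976 × 10⁻⁴, so Δρ ≈ 0.4079 kg m⁻³.
N² = (g/ρ₀)·Δρ/Δz = g·(Δρ/ρ₀)/Δz = 9.81 × 3.976 × 10⁻⁴ / 112 = 3.4825 × 10⁻⁵ s⁻².
N = √(3.4825 × 10⁻⁵) = 5.9013 × 10⁻³ rad s⁻¹ → T = 2π/N = 1.0647 × 10³ s = 17.745 min ≈ 17.7 min.

17.7 min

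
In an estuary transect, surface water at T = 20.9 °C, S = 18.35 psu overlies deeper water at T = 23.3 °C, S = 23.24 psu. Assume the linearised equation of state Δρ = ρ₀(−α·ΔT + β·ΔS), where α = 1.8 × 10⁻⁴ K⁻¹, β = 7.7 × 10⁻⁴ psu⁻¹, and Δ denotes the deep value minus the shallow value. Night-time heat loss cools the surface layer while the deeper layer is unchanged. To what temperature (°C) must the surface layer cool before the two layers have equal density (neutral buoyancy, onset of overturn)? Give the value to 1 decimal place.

Neutral buoyancy requires Δρ = 0, i.e. −α(T_deep − T_surf′) + β(S_deep − S_surf) = 0.
T_surf′ = T_deep − (β/α)·ΔS = 23.3 − (7.7 × 10⁻⁴/1.8 × 10⁻⁴)·(+4.89) = 2.382 °C.
Cooling required: 20.9 − (2.382) = 18.518 °C.

2.4 °C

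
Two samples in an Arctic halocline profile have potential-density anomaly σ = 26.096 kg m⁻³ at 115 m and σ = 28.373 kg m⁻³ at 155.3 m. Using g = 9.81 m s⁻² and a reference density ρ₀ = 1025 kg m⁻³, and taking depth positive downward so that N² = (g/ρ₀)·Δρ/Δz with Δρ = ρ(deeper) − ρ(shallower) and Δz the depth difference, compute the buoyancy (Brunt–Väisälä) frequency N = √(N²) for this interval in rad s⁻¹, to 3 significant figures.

0.0233 rad s⁻¹

Δρ = 1028.373 − 1026.096 = 2.277 kg m⁻³ over Δz = 155.3 − 115 = 40.3 m.
N² = (9.81/1025) × (2.277/40.3) = 5.4076 × 10⁻⁴ s⁻².
N = √(5.4076 × 10⁻⁴) = 0.023254 rad s⁻¹ ≈ 0.0233 rad s⁻¹.
Since Δρ > 0 the layer is stably stratified.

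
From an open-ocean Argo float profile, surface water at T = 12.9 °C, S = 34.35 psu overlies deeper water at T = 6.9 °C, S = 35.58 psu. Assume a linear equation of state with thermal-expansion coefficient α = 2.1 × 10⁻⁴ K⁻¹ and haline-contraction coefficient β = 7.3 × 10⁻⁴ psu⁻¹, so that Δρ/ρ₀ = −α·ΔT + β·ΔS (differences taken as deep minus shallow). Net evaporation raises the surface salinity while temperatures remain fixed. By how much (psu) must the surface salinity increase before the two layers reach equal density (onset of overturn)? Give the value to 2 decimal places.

2.96 psu

Neutral buoyancy requires −α(T_deep − T_surf) + β(S_deep − S_surf′) = 0.
S_surf′ = S_deep − (α/β)·ΔT = 35.58 − (2.1 × 10⁻⁴/7.3 × 10⁻⁴)·(-6.0) = 37.3060 psu.
Increase required: 37.3060 − 34.35 = 2.9560 psu.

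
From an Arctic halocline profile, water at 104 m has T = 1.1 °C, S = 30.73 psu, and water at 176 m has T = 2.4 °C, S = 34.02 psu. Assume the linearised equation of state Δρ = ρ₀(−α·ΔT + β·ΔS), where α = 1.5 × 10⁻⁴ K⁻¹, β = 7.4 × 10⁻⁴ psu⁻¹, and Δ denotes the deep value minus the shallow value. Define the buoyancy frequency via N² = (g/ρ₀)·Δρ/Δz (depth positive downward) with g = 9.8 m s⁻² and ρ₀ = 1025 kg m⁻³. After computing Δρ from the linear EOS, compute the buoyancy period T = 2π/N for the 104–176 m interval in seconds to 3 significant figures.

360 s

ΔT = +1.3 K, ΔS = +3.29 psu (deep − shallow).
Δρ/ρ₀ = −αΔT + βΔS = -1.95 × 10⁻⁴ + 2.4346 × 10⁻³ = 2.2396 × 10⁻³, so Δρ ≈ 2.296 kg m⁻³.
N² = (g/ρ₀)·Δρ/Δz = g·(Δρ/ρ₀)/Δz = 9.8 × 2.2396 × 10⁻³ / 72 = 3.0483 × 10⁻⁴ s⁻².
N = √(3.0483 × 10⁻⁴) = 0.017459 rad s⁻¹ → T = 2π/N = 359.88 s ≈ 360 s.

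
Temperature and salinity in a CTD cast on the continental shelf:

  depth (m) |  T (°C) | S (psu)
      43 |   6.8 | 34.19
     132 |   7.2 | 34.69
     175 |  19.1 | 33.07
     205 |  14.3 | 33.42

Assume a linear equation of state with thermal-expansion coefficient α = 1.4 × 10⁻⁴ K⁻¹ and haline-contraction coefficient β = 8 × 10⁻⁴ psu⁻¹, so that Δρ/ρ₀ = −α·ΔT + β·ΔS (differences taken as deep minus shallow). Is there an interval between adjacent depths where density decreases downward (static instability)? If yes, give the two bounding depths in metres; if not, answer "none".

Evaluate Δρ/ρ₀ = −αΔT + βΔS across each adjacent pair:
  43–132 m: −αΔT+βΔS = −(1.4 × 10⁻⁴)(+0.4)+(8 × 10⁻⁴)(+0.50) = 3.4 × 10⁻⁴ → stable
  132–175 m: −αΔT+βΔS = −(1.4 × 10⁻⁴)(+11.9)+(8 × 10⁻⁴)(-1.62) = -3.0 × 10⁻³ → UNSTABLE
  175–205 m: −αΔT+βΔS = −(1.4 × 10⁻⁴)(-4.8)+(8 × 10⁻⁴)(+0.35) = 9.5 × 10⁻⁴ → stable
The 132–175 m interval has Δρ < 0: lighter water underlies denser water.

132–175 m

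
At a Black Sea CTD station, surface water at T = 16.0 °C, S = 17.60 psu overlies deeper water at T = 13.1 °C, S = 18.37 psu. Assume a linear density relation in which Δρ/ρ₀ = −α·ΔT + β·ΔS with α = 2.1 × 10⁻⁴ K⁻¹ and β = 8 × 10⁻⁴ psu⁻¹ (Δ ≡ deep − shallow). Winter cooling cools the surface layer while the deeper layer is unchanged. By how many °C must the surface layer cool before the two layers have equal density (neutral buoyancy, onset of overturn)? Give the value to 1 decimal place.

5.8 °C

Neutral buoyancy requires Δρ = 0, i.e. −α(T_deep − T_surf′) + β(S_deep − S_surf) = 0.
T_surf′ = T_deep − (β/α)·ΔS = 13.1 − (8 × 10⁻⁴/2.1 × 10⁻⁴)·(+0.77) = 10.167 °C.
Cooling required: 16.0 − (10.167) = 5.833 °C.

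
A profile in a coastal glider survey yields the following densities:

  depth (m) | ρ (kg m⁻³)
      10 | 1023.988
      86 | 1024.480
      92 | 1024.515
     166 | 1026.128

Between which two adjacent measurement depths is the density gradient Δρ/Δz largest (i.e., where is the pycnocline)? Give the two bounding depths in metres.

Compute the density gradient over each adjacent pair:
  10–86 m: Δρ/Δz = 0.492/76 = 6.5 × 10⁻³ kg m⁻⁴
  86–92 m: Δρ/Δz = 0.035/6 = 5.8 × 10⁻³ kg m⁻⁴
  92–166 m: Δρ/Δz = 1.613/74 = 0.022 kg m⁻⁴
The largest gradient is in the 92–166 m interval — the pycnocline.

92–166 m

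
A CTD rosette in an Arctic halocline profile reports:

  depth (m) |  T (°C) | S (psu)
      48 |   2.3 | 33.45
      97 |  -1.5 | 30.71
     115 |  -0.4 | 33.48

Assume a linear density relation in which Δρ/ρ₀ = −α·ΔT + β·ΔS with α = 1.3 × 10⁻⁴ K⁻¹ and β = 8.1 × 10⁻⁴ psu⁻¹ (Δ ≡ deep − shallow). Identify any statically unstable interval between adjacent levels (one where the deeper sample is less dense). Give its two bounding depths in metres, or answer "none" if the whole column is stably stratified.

48–97 m

Evaluate Δρ/ρ₀ = −αΔT + βΔS across each adjacent pair:
  48–97 m: −αΔT+βΔS = −(1.3 × 10⁻⁴)(-3.8)+(8.1 × 10⁻⁴)(-2.74) = -1.7 × 10⁻³ → UNSTABLE
  97–115 m: −αΔT+βΔS = −(1.3 × 10⁻⁴)(+1.1)+(8.1 × 10⁻⁴)(+2.77) = 2.1 × 10⁻³ → stable
The 48–97 m interval has Δρ < 0: lighter water underlies denser water.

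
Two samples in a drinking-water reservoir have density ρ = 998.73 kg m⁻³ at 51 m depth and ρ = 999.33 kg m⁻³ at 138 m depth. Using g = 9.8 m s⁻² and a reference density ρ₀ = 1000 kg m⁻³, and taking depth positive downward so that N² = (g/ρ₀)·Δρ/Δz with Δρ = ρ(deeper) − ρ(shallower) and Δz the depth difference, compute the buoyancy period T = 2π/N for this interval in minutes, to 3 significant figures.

Δρ = 999.33 − 998.73 = 0.60 kg m⁻³ over Δz = 138 − 51 = 87 m.
N² = (9.8/1000) × (0.60/87) = 6.7586 × 10⁻⁵ s⁻².
N = √(6.7586 × 10⁻⁵) = 8.2211 × 10⁻³ rad s⁻¹, so T = 2π/N = 764.28 s = 12.738 min ≈ 12.7 min.
A positive N² confirms static stability across the interval.

12.7 min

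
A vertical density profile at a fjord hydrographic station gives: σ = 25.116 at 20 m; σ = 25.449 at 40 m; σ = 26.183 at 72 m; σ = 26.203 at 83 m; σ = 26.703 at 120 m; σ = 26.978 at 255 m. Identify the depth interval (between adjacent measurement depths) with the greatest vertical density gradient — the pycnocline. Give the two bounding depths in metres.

40–72 m

Compute the density gradient over each adjacent pair:
  20–40 m: Δρ/Δz = 0.333/20 = 0.017 kg m⁻⁴
  40–72 m: Δρ/Δz = 0.734/32 = 0.023 kg m⁻⁴
  72–83 m: Δρ/Δz = 0.020/11 = 1.8 × 10⁻³ kg m⁻⁴
  83–120 m: Δρ/Δz = 0.500/37 = 0.014 kg m⁻⁴
  120–255 m: Δρ/Δz = 0.275/135 = 2.0 × 10⁻³ kg m⁻⁴
The largest gradient is in the 40–72 m interval — the pycnocline.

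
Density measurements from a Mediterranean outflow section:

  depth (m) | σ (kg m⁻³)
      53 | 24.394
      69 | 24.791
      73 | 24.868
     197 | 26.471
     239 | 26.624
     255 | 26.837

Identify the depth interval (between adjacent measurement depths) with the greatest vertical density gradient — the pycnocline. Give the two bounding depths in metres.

53–69 m

Compute the density gradient over each adjacent pair:
  53–69 m: Δρ/Δz = 0.397/16 = 0.025 kg m⁻⁴
  69–73 m: Δρ/Δz = 0.077/4 = 0.019 kg m⁻⁴
  73–197 m: Δρ/Δz = 1.603/124 = 0.013 kg m⁻⁴
  197–239 m: Δρ/Δz = 0.153/42 = 3.6 × 10⁻³ kg m⁻⁴
  239–255 m: Δρ/Δz = 0.213/16 = 0.013 kg m⁻⁴
The largest gradient is in the 53–69 m interval — the pycnocline.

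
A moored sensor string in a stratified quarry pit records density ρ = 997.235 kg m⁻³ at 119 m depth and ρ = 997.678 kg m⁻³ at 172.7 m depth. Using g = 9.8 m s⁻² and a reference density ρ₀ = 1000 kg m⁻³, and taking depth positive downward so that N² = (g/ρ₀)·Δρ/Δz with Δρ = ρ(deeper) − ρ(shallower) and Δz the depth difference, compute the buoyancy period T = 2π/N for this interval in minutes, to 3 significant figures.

Δρ = 997.678 − 997.235 = 0.443 kg m⁻³ over Δz = 172.7 − 119 = 53.7 m.
N² = (9.8/1000) × (0.443/53.7) = 8.0845 × 10⁻⁵ s⁻².
N = √(8.0845 × 10⁻⁵) = 8.9914 × 10⁻³ rad s⁻¹, so T = 2π/N = 698.80 s = 11.647 min ≈ 11.6 min.

11.6 min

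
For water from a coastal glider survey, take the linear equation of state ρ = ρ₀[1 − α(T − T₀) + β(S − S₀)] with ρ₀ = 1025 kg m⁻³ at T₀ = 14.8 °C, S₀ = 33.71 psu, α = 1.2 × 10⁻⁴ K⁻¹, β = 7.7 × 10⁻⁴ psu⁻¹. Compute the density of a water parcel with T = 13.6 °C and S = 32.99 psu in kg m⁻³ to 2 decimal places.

1024.58 kg m⁻³

T − T₀ = -1.2 K, S − S₀ = -0.72 psu.
Bracket = 1 − α·(-1.2) + β·(-0.72) = 1 + (-4.104 × 10⁻⁴) = 0.9995896.
ρ = 1025 × 0.9995896 = 1024.58 kg m⁻³.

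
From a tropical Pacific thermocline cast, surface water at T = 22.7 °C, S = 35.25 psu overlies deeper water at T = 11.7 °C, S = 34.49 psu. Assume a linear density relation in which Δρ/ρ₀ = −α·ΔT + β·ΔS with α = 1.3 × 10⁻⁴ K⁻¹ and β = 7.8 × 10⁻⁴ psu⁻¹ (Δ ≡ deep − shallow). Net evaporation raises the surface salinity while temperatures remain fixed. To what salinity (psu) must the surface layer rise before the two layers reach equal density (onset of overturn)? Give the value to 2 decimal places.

Neutral buoyancy requires −α(T_deep − T_surf) + β(S_deep − S_surf′) = 0.
S_surf′ = S_deep − (α/β)·ΔT = 34.49 − (1.3 × 10⁻⁴/7.8 × 10⁻⁴)·(-11.0) = 36.3233 psu.
Increase required: 36.3233 − 35.25 = 1.0733 psu.

36.32 psu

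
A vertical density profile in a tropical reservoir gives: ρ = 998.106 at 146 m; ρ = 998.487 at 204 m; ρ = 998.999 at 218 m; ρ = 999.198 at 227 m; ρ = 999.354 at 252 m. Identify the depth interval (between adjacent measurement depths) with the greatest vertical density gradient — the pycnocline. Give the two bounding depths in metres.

204–218 m

Compute the density gradient over each adjacent pair:
  146–204 m: Δρ/Δz = 0.381/58 = 6.6 × 10⁻³ kg m⁻⁴
  204–218 m: Δρ/Δz = 0.512/14 = 0.037 kg m⁻⁴
  218–227 m: Δρ/Δz = 0.199/9 = 0.022 kg m⁻⁴
  227–252 m: Δρ/Δz = 0.156/25 = 6.2 × 10⁻³ kg m⁻⁴
The largest gradient is in the 204–218 m interval — the pycnocline.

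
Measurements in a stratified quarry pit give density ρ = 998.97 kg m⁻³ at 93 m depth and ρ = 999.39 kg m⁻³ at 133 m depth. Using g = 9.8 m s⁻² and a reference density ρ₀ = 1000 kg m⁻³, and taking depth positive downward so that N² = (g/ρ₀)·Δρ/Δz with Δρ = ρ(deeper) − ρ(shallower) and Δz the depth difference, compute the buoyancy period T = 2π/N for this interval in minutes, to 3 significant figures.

10.3 min

Δρ = 999.39 − 998.97 = 0.42 kg m⁻³ over Δz = 133 − 93 = 40 m.
N² = (9.8/1000) × (0.42/40) = 1.0290 × 10⁻⁴ s⁻².
N = √(1.0290 × 10⁻⁴) = 0.010144 rad s⁻¹, so T = 2π/N = 619.40 s = 10.323 min ≈ 10.3 min.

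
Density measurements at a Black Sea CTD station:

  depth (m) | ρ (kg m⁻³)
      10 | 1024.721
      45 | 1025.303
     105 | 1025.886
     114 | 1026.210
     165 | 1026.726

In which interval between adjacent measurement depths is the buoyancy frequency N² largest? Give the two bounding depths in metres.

Compute the density gradient over each adjacent pair:
  10–45 m: Δρ/Δz = 0.582/35 = 0.017 kg m⁻⁴
  45–105 m: Δρ/Δz = 0.583/60 = 9.7 × 10⁻³ kg m⁻⁴
  105–114 m: Δρ/Δz = 0.324/9 = 0.036 kg m⁻⁴
  114–165 m: Δρ/Δz = 0.516/51 = 0.010 kg m⁻⁴
The largest gradient is in the 105–114 m interval — the pycnocline.

105–114 m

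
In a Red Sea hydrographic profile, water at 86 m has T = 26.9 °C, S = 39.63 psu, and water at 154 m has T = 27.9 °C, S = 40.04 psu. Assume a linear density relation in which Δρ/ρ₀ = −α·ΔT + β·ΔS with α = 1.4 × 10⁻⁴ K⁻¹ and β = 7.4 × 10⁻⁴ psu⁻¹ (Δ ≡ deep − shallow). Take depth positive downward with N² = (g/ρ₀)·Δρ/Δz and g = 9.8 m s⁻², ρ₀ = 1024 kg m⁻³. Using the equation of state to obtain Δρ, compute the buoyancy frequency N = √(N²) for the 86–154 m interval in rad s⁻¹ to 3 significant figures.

ΔT = +1.0 K, ΔS = +0.41 psu (deep − shallow).
Δρ/ρ₀ = −αΔT + βΔS = -1.40 × 10⁻⁴ + 3.034 × 10⁻⁴ = 1.634 × 10⁻⁴, so Δρ ≈ 0.1673 kg m⁻³.
N² = (g/ρ₀)·Δρ/Δz = g·(Δρ/ρ₀)/Δz = 9.8 × 1.634 × 10⁻⁴ / 68 = 2.3549 × 10⁻⁵ s⁻².
N = √(2.3549 × 10⁻⁵) = 4.8527 × 10⁻³ rad s⁻¹ ≈ 4.85 × 10⁻³ rad s⁻¹.

4.85 × 10⁻³ rad s⁻¹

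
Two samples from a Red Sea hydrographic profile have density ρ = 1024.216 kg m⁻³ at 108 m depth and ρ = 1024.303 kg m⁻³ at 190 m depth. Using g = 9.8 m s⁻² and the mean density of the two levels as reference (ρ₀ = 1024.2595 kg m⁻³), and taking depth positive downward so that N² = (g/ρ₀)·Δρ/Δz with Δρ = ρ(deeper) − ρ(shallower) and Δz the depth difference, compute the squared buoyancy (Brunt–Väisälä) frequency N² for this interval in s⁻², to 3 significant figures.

Δρ = 1024.303 − 1024.216 = 0.087 kg m⁻³ over Δz = 190 − 108 = 82 m.
N² = (9.8/1024.2595) × (0.087/82) = 1.0151 × 10⁻⁵ s⁻² ≈ 1.02 × 10⁻⁵ s⁻².

1.02 × 10⁻⁵ s⁻²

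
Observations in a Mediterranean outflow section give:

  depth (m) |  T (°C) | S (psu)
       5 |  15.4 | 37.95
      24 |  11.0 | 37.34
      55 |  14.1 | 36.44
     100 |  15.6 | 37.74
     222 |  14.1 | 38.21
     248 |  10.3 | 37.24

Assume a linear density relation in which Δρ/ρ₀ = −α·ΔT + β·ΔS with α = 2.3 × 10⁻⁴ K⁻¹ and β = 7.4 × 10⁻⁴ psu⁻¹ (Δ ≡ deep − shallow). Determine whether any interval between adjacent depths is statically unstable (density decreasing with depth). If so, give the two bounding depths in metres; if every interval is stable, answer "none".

Evaluate Δρ/ρ₀ = −αΔT + βΔS across each adjacent pair:
  5–24 m: −αΔT+βΔS = −(2.3 × 10⁻⁴)(-4.4)+(7.4 × 10⁻⁴)(-0.61) = 5.6 × 10⁻⁴ → stable
  24–55 m: −αΔT+βΔS = −(2.3 × 10⁻⁴)(+3.1)+(7.4 × 10⁻⁴)(-0.90) = -1.4 × 10⁻³ → UNSTABLE
  55–100 m: −αΔT+βΔS = −(2.3 × 10⁻⁴)(+1.5)+(7.4 × 10⁻⁴)(+1.30) = 6.2 × 10⁻⁴ → stable
  100–222 m: −αΔT+βΔS = −(2.3 × 10⁻⁴)(-1.5)+(7.4 × 10⁻⁴)(+0.47) = 6.9 × 10⁻⁴ → stable
  222–248 m: −αΔT+βΔS = −(2.3 × 10⁻⁴)(-3.8)+(7.4 × 10⁻⁴)(-0.97) = 1.6 × 10⁻⁴ → stable
The 24–55 m interval has Δρ < 0: lighter water underlies denser water.

24–55 m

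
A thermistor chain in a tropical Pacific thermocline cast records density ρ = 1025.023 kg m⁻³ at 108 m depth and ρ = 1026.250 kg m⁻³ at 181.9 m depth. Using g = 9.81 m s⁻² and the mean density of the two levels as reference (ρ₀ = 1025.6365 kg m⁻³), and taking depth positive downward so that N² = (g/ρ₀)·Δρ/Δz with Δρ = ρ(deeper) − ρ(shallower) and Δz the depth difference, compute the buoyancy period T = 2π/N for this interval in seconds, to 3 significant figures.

499 s

Δρ = 1026.250 − 1025.023 = 1.227 kg m⁻³ over Δz = 181.9 − 108 = 73.9 m.
N² = (9.81/1025.6365) × (1.227/73.9) = 1.5881 × 10⁻⁴ s⁻².
N = √(1.5881 × 10⁻⁴) = 0.012602 rad s⁻¹, so T = 2π/N = 498.59 s ≈ 499 s.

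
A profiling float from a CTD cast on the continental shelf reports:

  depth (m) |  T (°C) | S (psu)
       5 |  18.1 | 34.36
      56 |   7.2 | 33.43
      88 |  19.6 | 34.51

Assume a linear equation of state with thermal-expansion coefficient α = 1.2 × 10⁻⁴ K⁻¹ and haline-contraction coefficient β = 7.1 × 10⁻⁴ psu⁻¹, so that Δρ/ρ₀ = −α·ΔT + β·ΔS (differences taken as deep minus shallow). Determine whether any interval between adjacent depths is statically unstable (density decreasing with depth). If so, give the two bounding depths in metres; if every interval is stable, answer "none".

56–88 m

Evaluate Δρ/ρ₀ = −αΔT + βΔS across each adjacent pair:
  5–56 m: −αΔT+βΔS = −(1.2 × 10⁻⁴)(-10.9)+(7.1 × 10⁻⁴)(-0.93) = 6.5 × 10⁻⁴ → stable
  56–88 m: −αΔT+βΔS = −(1.2 × 10⁻⁴)(+12.4)+(7.1 × 10⁻⁴)(+1.08) = -7.2 × 10⁻⁴ → UNSTABLE
The 56–88 m interval has Δρ < 0: lighter water underlies denser water.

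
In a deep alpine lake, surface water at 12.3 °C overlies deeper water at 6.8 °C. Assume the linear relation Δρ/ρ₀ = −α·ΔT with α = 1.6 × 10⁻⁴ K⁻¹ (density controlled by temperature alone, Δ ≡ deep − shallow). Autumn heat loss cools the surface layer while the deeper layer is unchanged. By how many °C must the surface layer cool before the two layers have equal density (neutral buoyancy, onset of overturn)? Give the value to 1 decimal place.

With temperature the only control, equal density requires T_surf′ = T_deep.
T_surf′ = 6.8 °C.
Cooling required: 12.3 − 6.8 = 5.5 °C.

5.5 °C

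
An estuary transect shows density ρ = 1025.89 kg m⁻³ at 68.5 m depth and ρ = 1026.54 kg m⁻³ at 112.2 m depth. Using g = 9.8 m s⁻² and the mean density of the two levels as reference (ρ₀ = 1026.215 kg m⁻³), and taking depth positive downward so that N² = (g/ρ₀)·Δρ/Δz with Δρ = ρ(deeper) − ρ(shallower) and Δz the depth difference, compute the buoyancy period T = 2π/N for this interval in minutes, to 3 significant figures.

8.79 min

Δρ = 1026.54 − 1025.89 = 0.65 kg m⁻³ over Δz = 112.2 − 68.5 = 43.7 m.
N² = (9.8/1026.215) × (0.65/43.7) = 1.4204 × 10⁻⁴ s⁻².
N = √(1.4204 × 10⁻⁴) = 0.011918 rad s⁻¹, so T = 2π/N = 527.20 s = 8.7867 min ≈ 8.79 min.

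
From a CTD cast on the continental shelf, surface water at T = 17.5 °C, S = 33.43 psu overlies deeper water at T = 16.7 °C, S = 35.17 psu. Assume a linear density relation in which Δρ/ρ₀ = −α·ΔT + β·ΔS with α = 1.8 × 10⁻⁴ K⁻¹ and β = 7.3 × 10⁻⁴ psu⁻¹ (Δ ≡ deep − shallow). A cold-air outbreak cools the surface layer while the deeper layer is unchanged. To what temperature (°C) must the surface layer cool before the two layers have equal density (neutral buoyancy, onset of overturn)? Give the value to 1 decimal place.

9.6 °C

Neutral buoyancy requires Δρ = 0, i.e. −α(T_deep − T_surf′) + β(S_deep − S_surf) = 0.
T_surf′ = T_deep − (β/α)·ΔS = 16.7 − (7.3 × 10⁻⁴/1.8 × 10⁻⁴)·(+1.74) = 9.643 °C.
Cooling required: 17.5 − (9.643) = 7.857 °C.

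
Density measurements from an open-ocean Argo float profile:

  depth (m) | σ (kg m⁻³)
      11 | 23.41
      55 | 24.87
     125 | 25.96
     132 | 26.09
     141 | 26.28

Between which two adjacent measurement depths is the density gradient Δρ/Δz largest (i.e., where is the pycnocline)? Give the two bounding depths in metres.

Compute the density gradient over each adjacent pair:
  11–55 m: Δρ/Δz = 1.46/44 = 0.033 kg m⁻⁴
  55–125 m: Δρ/Δz = 1.09/70 = 0.016 kg m⁻⁴
  125–132 m: Δρ/Δz = 0.13/7 = 0.019 kg m⁻⁴
  132–141 m: Δρ/Δz = 0.19/9 = 0.021 kg m⁻⁴
The largest gradient is in the 11–55 m interval — the pycnocline.

11–55 m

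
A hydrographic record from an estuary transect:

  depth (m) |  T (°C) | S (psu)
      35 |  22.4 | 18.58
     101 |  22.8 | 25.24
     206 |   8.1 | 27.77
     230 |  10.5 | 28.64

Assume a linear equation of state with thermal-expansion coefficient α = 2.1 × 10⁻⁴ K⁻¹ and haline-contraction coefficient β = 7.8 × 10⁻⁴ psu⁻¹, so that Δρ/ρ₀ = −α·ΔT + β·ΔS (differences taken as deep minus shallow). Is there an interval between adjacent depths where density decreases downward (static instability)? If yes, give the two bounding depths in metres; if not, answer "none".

none

Evaluate Δρ/ρ₀ = −αΔT + βΔS across each adjacent pair:
  35–101 m: −αΔT+βΔS = −(2.1 × 10⁻⁴)(+0.4)+(7.8 × 10⁻⁴)(+6.66) = 5.1 × 10⁻³ → stable
  101–206 m: −αΔT+βΔS = −(2.1 × 10⁻⁴)(-14.7)+(7.8 × 10⁻⁴)(+2.53) = 5.1 × 10⁻³ → stable
  206–230 m: −αΔT+βΔS = −(2.1 × 10⁻⁴)(+2.4)+(7.8 × 10⁻⁴)(+0.87) = 1.7 × 10⁻⁴ → stable
Every interval has Δρ > 0: the column is stably stratified throughout.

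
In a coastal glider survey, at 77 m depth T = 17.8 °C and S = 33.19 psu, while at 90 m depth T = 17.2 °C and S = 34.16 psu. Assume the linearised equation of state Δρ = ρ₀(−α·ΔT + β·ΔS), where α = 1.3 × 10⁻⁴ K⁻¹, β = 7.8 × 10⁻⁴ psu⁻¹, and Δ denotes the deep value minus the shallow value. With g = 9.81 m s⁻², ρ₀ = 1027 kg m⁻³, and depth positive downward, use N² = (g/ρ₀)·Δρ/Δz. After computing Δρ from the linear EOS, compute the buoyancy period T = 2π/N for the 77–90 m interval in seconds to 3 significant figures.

ΔT = -0.6 K, ΔS = +0.97 psu (deep − shallow).
Δρ/ρ₀ = −αΔT + βΔS = 7.80 × 10⁻⁵ + 7.566 × 10⁻⁴ = 8.346 × 10⁻⁴, so Δρ ≈ 0.8571 kg m⁻³.
N² = (g/ρ₀)·Δρ/Δz = g·(Δρ/ρ₀)/Δz = 9.81 × 8.346 × 10⁻⁴ / 13 = 6.2980 × 10⁻⁴ s⁻².
N = √(6.2980 × 10⁻⁴) = 0.025096 rad s⁻¹ → T = 2π/N = 250.37 s ≈ 250 s.

250 s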